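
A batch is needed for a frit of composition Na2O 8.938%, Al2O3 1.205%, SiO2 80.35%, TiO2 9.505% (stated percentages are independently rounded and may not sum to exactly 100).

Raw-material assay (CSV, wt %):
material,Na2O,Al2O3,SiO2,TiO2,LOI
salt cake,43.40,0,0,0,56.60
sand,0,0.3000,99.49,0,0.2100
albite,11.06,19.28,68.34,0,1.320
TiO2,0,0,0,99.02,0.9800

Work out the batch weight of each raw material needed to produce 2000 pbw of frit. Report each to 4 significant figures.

Full float precision is carried in every operation; intermediates are shown, with 4-significant-figure rounding, between the steps — each reported figure is rounded a single time — the derived quantities (the four compositions, totals, ignition loss, the yield, net glass mass) are re-derived at full float precision starting from the weights on 2000 pbw of glass, precisely as stated by either problem or answer.
Per-oxide target masses for 2000 pbw frit:
  Na2O: 8.938% × 2000 = 178.8 pbw
  Al2O3: 1.205% × 2000 = 24.10 pbw
  SiO2: 80.35% × 2000 = 1607 pbw
  TiO2: 9.505% × 2000 = 190.1 pbw
Balance tally, oxide-wise, working from each reported weight, versus the basis set out (target by target, the sums agree up to rounding of the answer):
  Na2O: 386.2·0.4340 + 100.9·0.1106 = 178.8 pbw (target 178.8 pbw)
  Al2O3: 1546·0.003000 + 100.9·0.1928 = 24.09 pbw (target 24.10 pbw)
  SiO2: 1546·0.9949 + 100.9·0.6834 = 1607 pbw (target 1607 pbw)
  TiO2: 192.0·0.9902 = 190.1 pbw (target 190.1 pbw)
Glass-mass closure: total charge less LOI = 2000 pbw (the Σ of target masses is 2000 pbw; stated basis 2000 pbw — any gap is answer rounding).
Summing the batch: Σ batch = 2225 pbw; LOI removed, Σ of batch·LOI: 225.0 pbw; as yield: glass ÷ batch → 89.89%.

Batch per 2000 pbw frit:
  salt cake: 386.2 pbw
  sand: 1546 pbw
  albite: 100.9 pbw
  TiO2: 192.0 pbw
Total batch = 2225 pbw; LOI loss = 225.0 pbw; yield = 89.89%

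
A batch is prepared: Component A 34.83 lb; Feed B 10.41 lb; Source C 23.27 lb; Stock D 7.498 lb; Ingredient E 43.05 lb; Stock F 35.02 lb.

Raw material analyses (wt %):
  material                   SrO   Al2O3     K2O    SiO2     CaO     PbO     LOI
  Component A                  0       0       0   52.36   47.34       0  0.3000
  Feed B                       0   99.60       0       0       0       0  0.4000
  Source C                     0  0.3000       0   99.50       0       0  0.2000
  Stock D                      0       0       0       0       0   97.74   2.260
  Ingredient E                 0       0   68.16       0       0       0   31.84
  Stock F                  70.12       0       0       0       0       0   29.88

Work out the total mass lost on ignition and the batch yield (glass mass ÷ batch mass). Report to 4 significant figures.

Working values are shown rounded to four significant figures between the steps; every computation maintains exact precision at every stage — a single rounding yields every reported result — all derived quantities, including ignition loss, totals, glass mass, six oxide percentages, yield, are rebuilt starting from the weights per 129.5 lb of glass in full float precision, exactly as shown in either problem or answer.
Material-by-material LOI:
  Component A: 34.83 × 0.003000 = 0.1045 lb
  Feed B: 10.41 × 0.004000 = 0.04164 lb
  Source C: 23.27 × 0.002000 = 0.04654 lb
  Stock D: 7.498 × 0.02260 = 0.1695 lb
  Ingredient E: 43.05 × 0.3184 = 13.71 lb
  Stock F: 35.02 × 0.2988 = 10.46 lb
Total LOI = 24.53 lb
Glass = batch − LOI = 154.1 − 24.53 = 129.5 lb

LOI loss = 24.53 lb; glass = 129.5 lb; yield = 84.08%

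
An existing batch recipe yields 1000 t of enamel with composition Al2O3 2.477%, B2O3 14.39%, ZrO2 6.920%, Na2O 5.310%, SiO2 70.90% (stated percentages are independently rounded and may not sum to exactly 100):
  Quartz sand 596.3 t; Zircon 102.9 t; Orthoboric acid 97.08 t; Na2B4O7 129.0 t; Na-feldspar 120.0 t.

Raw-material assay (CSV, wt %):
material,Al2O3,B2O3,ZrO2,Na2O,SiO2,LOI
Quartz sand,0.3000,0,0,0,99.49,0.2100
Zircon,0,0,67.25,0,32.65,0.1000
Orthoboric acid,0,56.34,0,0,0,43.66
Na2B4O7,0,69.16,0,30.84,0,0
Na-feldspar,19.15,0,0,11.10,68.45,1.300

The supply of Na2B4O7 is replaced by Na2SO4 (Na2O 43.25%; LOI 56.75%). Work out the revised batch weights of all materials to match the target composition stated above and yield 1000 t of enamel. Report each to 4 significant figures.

Revised batch per 1000 t enamel:
  Quartz sand: 596.3 t
  Zircon: 102.9 t
  Orthoboric acid: 255.4 t
  Na2SO4: 91.98 t
  Na-feldspar: 120.0 t
Total batch = 1167 t; LOI loss = 166.6 t

The working math carries full float precision from first step to last; working values appear, rounded to 4 significant digits, at each printed step. Each reported result receives exactly one rounding — all derived quantities, which include the totals, five oxide percentages, net glass mass, yield, ignition loss, are re-derived in full precision, as they appear in the problem or the answer, starting from the weights at 1000 t of glass.
The oxide mass targets at 1000 t enamel:
  Al2O3: 2.477% × 1000 = 24.77 t
  B2O3: 14.39% × 1000 = 143.9 t
  ZrO2: 6.920% × 1000 = 69.20 t
  Na2O: 5.310% × 1000 = 53.10 t
  SiO2: 70.90% × 1000 = 709.0 t
Balance tally, oxide-wise, on the weights just shown, for the quoted basis mass (sum by sum, the targets are met once rounding is allowed for):
  Al2O3: 596.3·0.003000 + 120.0·0.1915 = 24.77 t (target 24.77 t)
  B2O3: 255.4·0.5634 = 143.9 t (target 143.9 t)
  ZrO2: 102.9·0.6725 = 69.20 t (target 69.20 t)
  Na2O: 91.98·0.4325 + 120.0·0.1110 = 53.10 t (target 53.10 t)
  SiO2: 596.3·0.9949 + 102.9·0.3265 + 120.0·0.6845 = 709.0 t (target 709.0 t)
Consistency of the glass mass: Σ batch − LOI loss = 1000 t (per-oxide target masses sum to 1000 t; with the basis standing at 1000 t — any gap is answer rounding).
Total batch = Σ batch = 1167 t; loss to ignition Σ batch·LOI = 166.6 t; the yield ratio, glass ÷ batch: 85.72%.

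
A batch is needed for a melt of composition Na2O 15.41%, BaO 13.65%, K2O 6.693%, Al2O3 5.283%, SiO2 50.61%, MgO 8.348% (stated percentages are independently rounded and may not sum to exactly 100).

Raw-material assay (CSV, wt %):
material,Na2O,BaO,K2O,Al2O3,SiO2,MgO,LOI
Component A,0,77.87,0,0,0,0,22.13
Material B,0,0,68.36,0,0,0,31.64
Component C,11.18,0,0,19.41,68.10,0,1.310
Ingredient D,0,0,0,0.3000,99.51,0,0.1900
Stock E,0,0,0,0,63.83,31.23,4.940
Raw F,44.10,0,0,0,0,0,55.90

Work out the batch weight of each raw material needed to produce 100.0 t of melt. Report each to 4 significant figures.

Batch per 100.0 t melt:
  Component A: 17.53 t
  Material B: 9.791 t
  Component C: 26.98 t
  Ingredient D: 15.25 t
  Stock E: 26.73 t
  Raw F: 28.10 t
Total batch = 124.4 t; LOI loss = 24.39 t; yield = 80.39%

The intermediate values are printed rounded to 4 significant digits between the steps — the whole derivation keeps full precision throughout; every reported figure is rounded exactly once; all derived quantities are recomputed using the weight values on 100.0 t of glass in exact precision (the yield, net glass mass, totals, six oxide percentages, ignition loss), as given in either problem or answer.
Oxide-by-oxide targets in 100.0 t melt:
  Na2O: 15.41% × 100.0 = 15.41 t
  BaO: 13.65% × 100.0 = 13.65 t
  K2O: 6.693% × 100.0 = 6.693 t
  Al2O3: 5.283% × 100.0 = 5.283 t
  SiO2: 50.61% × 100.0 = 50.61 t
  MgO: 8.348% × 100.0 = 8.348 t
Sums-versus-targets review per the reported batch figures, under the basis named above (every target is met by its sum up to rounding of the answer):
  Na2O: 26.98·0.1118 + 28.10·0.4410 = 15.41 t (target 15.41 t)
  BaO: 17.53·0.7787 = 13.65 t (target 13.65 t)
  K2O: 9.791·0.6836 = 6.693 t (target 6.693 t)
  Al2O3: 26.98·0.1941 + 15.25·0.003000 = 5.283 t (target 5.283 t)
  SiO2: 26.98·0.6810 + 15.25·0.9951 + 26.73·0.6383 = 50.61 t (target 50.61 t)
  MgO: 26.73·0.3123 = 8.348 t (target 8.348 t)
Glass-mass sanity pass: Σ batch − LOI loss = 99.99 t (the Σ of target masses is 99.99 t; the stated basis being 100.0 t — a pure rounding effect).
Summing the batch: Σ batch = 124.4 t; LOI removed, Σ of batch·LOI: 24.39 t; as yield: glass ÷ batch → 80.39%.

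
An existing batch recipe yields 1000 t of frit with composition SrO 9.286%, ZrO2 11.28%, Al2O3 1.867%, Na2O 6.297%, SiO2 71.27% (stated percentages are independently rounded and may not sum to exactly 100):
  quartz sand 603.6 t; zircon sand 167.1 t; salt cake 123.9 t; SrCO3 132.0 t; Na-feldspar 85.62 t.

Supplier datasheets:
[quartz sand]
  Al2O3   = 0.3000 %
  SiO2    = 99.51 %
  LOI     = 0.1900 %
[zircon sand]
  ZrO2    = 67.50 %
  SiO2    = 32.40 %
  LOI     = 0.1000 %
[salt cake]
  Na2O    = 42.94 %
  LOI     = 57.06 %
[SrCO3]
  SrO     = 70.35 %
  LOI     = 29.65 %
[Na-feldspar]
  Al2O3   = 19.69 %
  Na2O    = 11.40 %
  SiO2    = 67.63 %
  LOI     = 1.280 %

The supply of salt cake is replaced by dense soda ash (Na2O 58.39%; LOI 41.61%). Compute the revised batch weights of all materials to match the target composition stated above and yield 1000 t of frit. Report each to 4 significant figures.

Revised batch per 1000 t frit:
  quartz sand: 603.6 t
  zircon sand: 167.1 t
  dense soda ash: 91.13 t
  SrCO3: 132.0 t
  Na-feldspar: 85.62 t
Total batch = 1079 t; LOI loss = 79.47 t

Mid-chain values are printed with 4-significant-digit rounding as written — all internal work keeps full float precision at all times — a single rounding completes each reported result; the derived quantities (the totals, five oxide percentages, LOI, yield, glass mass) are recomputed using the weight values per 1000 t of glass at exact precision, as quoted within the question or the answer.
Target masses of each oxide per 1000 t frit:
  SrO: 9.286% × 1000 = 92.86 t
  ZrO2: 11.28% × 1000 = 112.8 t
  Al2O3: 1.867% × 1000 = 18.67 t
  Na2O: 6.297% × 1000 = 62.97 t
  SiO2: 71.27% × 1000 = 712.7 t
Sums-versus-targets review using the reported weights, relative to the basis at hand (target by target, the sums agree up to rounding of the answer):
  SrO: 132.0·0.7035 = 92.86 t (target 92.86 t)
  ZrO2: 167.1·0.6750 = 112.8 t (target 112.8 t)
  Al2O3: 603.6·0.003000 + 85.62·0.1969 = 18.67 t (target 18.67 t)
  Na2O: 91.13·0.5839 + 85.62·0.1140 = 62.97 t (target 62.97 t)
  SiO2: 603.6·0.9951 + 167.1·0.3240 + 85.62·0.6763 = 712.7 t (target 712.7 t)
Glass-mass closure: total batch − LOI = 1000 t (summing oxide targets gives 1000 t; versus the stated basis of 1000 t — deltas are rounding alone).
Adding the batch up: Σ batch = 1079 t; LOI removed, Σ of batch·LOI: 79.47 t; yield: glass divided by total = 92.64%.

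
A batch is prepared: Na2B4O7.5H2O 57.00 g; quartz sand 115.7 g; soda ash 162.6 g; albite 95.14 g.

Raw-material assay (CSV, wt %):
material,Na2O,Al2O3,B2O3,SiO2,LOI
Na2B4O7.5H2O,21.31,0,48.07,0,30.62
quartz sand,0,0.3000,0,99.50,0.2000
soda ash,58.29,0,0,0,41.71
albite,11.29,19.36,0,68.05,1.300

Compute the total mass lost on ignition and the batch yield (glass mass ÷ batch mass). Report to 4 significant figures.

Values along the way are printed, rounded to four significant figures, across the worked steps — all arithmetic carries full precision all the way through — a single rounding produces each reported figure. The derived quantities, which include four oxide percentages, ignition loss, the yield, totals, glass mass, are recomputed at exact precision, exactly as printed in the problem or the answer, starting from the weights on 343.7 g of glass.
Ignition loss by material:
  Na2B4O7.5H2O: 57.00 × 0.3062 = 17.45 g
  quartz sand: 115.7 × 0.002000 = 0.2314 g
  soda ash: 162.6 × 0.4171 = 67.82 g
  albite: 95.14 × 0.01300 = 1.237 g
Total LOI = 86.74 g
Glass = batch − LOI = 430.4 − 86.74 = 343.7 g

LOI loss = 86.74 g; glass = 343.7 g; yield = 79.85%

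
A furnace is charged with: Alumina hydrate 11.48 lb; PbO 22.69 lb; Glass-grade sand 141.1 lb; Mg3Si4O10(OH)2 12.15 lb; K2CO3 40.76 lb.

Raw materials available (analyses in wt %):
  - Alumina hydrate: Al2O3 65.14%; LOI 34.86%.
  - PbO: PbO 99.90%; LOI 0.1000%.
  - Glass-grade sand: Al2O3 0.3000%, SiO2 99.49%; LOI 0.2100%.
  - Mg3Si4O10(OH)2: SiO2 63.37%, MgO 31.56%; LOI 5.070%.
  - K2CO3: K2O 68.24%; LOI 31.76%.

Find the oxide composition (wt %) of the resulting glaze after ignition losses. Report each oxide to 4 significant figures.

Values along the way are shown (rounded to four significant figures) as written. All arithmetic carries exact precision through every step; a single rounding produces each reported value — the derived quantities, which include five oxide percentages, ignition loss, glass mass, the yield, the totals, are carried in full precision, as set out in problem or answer, starting from the weights per 210.3 lb of glass.
What the batch supplies per oxide:
  Al2O3: 11.48·0.6514 + 141.1·0.003000 = 7.901 lb
  K2O: 40.76·0.6824 = 27.81 lb
  SiO2: 141.1·0.9949 + 12.15·0.6337 = 148.1 lb
  MgO: 12.15·0.3156 = 3.835 lb
  PbO: 22.69·0.9990 = 22.67 lb
LOI: 11.48·0.3486 + 22.69·0.001000 + 141.1·0.002100 + 12.15·0.05070 + 40.76·0.3176 = 17.88 lb
batch − LOI leaves glass = 228.2 − 17.88 = 210.3 lb (= Σ oxide masses)
wt % = oxide mass / glass mass × 100

Glass mass = 210.3 lb (batch 228.2 − LOI 17.88).
Composition: Al2O3 3.757%, K2O 13.23%, SiO2 70.41%, MgO 1.823%, PbO 10.78%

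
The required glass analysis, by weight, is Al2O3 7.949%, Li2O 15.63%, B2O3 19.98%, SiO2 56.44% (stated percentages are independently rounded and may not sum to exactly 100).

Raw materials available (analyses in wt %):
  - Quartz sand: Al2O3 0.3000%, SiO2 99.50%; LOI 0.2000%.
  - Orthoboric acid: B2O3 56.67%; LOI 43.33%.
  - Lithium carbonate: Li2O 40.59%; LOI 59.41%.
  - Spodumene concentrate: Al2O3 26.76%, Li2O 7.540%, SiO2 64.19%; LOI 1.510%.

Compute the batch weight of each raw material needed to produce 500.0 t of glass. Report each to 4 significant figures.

Batch per 500.0 t glass:
  Quartz sand: 189.2 t
  Orthoboric acid: 176.3 t
  Lithium carbonate: 165.3 t
  Spodumene concentrate: 146.4 t
Total batch = 677.2 t; LOI loss = 177.2 t; yield = 73.84%

The intermediate values are printed rounded to 4 significant digits at each printed step; all internal work keeps exact precision end to end — each reported figure takes just one rounding; all derived quantities, including yield, the four compositions, net glass mass, LOI, totals, are carried from the weighed amounts per 500.0 t of glass in full precision, as they appear in problem or answer.
Target masses of each oxide per 500.0 t glass:
  Al2O3: 7.949% × 500.0 = 39.74 t
  Li2O: 15.63% × 500.0 = 78.15 t
  B2O3: 19.98% × 500.0 = 99.90 t
  SiO2: 56.44% × 500.0 = 282.2 t
Oxide-by-oxide audit per the reported batch figures, under the basis named above (summed amounts equal target values given rounding of the digits):
  Al2O3: 189.2·0.003000 + 146.4·0.2676 = 39.74 t (target 39.74 t)
  Li2O: 165.3·0.4059 + 146.4·0.07540 = 78.13 t (target 78.15 t)
  B2O3: 176.3·0.5667 = 99.91 t (target 99.90 t)
  SiO2: 189.2·0.9950 + 146.4·0.6419 = 282.2 t (target 282.2 t)
Consistency of the glass mass: batch total minus LOI = 500.0 t (summing oxide targets gives 500.0 t; with the basis standing at 500.0 t — gaps are rounding artifacts).
Summing the batch: Σ batch = 677.2 t; LOI loss = Σ batch·LOI = 177.2 t; glass ÷ batch gives a yield of 73.84%.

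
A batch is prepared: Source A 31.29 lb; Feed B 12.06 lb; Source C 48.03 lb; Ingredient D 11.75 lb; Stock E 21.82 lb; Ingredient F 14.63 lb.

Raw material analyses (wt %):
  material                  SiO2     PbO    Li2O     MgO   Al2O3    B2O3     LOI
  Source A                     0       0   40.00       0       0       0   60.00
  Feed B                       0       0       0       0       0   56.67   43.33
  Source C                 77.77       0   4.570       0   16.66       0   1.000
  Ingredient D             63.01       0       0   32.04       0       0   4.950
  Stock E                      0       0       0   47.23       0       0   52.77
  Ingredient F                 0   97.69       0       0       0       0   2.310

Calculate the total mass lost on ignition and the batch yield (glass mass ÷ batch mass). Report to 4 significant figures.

LOI loss = 36.91 lb; glass = 102.7 lb; yield = 73.55%

All internal work runs at exact precision throughout — in-progress results are printed (rounded to 4 significant digits) when written out — every reported figure sees exactly one rounding — the derived quantities (totals, net glass mass, ignition loss, the yield, six oxide percentages) are recomputed at full float precision using the weight values for 102.7 lb of glass, precisely as stated by problem or answer.
Per-material ignition loss:
  Source A: 31.29 × 0.6000 = 18.77 lb
  Feed B: 12.06 × 0.4333 = 5.226 lb
  Source C: 48.03 × 0.01000 = 0.4803 lb
  Ingredient D: 11.75 × 0.04950 = 0.5816 lb
  Stock E: 21.82 × 0.5277 = 11.51 lb
  Ingredient F: 14.63 × 0.02310 = 0.3380 lb
Total LOI = 36.91 lb
Glass = batch − LOI = 139.6 − 36.91 = 102.7 lb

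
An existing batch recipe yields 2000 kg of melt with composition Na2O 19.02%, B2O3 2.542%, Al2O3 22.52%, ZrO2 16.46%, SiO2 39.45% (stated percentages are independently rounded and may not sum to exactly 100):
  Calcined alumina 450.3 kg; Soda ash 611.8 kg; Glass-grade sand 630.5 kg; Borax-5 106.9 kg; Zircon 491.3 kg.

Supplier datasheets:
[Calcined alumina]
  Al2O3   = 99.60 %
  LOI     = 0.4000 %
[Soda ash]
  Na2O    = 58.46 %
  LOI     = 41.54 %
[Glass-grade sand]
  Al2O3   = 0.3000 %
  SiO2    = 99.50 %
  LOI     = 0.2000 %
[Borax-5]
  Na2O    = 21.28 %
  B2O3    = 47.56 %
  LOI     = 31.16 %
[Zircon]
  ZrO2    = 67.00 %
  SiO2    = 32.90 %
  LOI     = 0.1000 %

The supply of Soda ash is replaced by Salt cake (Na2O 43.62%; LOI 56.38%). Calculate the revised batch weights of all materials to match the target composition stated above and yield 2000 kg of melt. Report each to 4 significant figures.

Revised batch per 2000 kg melt:
  Calcined alumina: 450.3 kg
  Salt cake: 819.9 kg
  Glass-grade sand: 630.5 kg
  Borax-5: 106.9 kg
  Zircon: 491.3 kg
Total batch = 2499 kg; LOI loss = 499.1 kg

Working values are displayed rounded to 4 significant figures between the steps; the whole derivation holds exact precision all the way through — each reported number takes a single rounding; all derived quantities are recomputed starting from the weights on 2000 kg of glass in full precision (net glass mass, LOI, the yield, totals, five oxide percentages) as written in question or answer.
Oxide mass targets, per 2000 kg melt:
  Na2O: 19.02% × 2000 = 380.4 kg
  B2O3: 2.542% × 2000 = 50.84 kg
  Al2O3: 22.52% × 2000 = 450.4 kg
  ZrO2: 16.46% × 2000 = 329.2 kg
  SiO2: 39.45% × 2000 = 789.0 kg
A balance pass over the oxides, working from each reported weight, against the basis in use (target by target, the sums agree given rounding of the digits):
  Na2O: 819.9·0.4362 + 106.9·0.2128 = 380.4 kg (target 380.4 kg)
  B2O3: 106.9·0.4756 = 50.84 kg (target 50.84 kg)
  Al2O3: 450.3·0.9960 + 630.5·0.003000 = 450.4 kg (target 450.4 kg)
  ZrO2: 491.3·0.6700 = 329.2 kg (target 329.2 kg)
  SiO2: 630.5·0.9950 + 491.3·0.3290 = 789.0 kg (target 789.0 kg)
Auditing the glass mass value: batch total minus LOI = 2000 kg (summing oxide targets gives 2000 kg; versus the stated basis of 2000 kg — deltas are rounding alone).
Batch total: Σ batch = 2499 kg; LOI removed, Σ of batch·LOI: 499.1 kg; glass ÷ batch gives a yield of 80.03%.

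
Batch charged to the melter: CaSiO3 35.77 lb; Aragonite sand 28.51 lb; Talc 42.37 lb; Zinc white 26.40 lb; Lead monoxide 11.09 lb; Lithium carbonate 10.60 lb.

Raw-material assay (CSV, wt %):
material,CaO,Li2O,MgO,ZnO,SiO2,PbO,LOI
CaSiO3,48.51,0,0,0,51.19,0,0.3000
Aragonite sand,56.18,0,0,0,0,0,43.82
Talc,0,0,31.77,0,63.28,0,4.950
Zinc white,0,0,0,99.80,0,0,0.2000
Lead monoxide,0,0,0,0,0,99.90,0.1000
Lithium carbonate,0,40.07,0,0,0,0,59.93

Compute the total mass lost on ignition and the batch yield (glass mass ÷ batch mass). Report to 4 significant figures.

Mid-chain values are printed, with 4-significant-figure rounding, across the worked steps. Full precision is carried through every step — each reported number takes just one rounding. The derived quantities (the yield, net glass mass, the totals, the six compositions, ignition loss) are computed in exact precision from the weighed amounts per 133.6 lb of glass as set out in question or answer.
Each material's LOI contribution:
  CaSiO3: 35.77 × 0.003000 = 0.1073 lb
  Aragonite sand: 28.51 × 0.4382 = 12.49 lb
  Talc: 42.37 × 0.04950 = 2.097 lb
  Zinc white: 26.40 × 0.002000 = 0.05280 lb
  Lead monoxide: 11.09 × 0.001000 = 0.01109 lb
  Lithium carbonate: 10.60 × 0.5993 = 6.353 lb
Total LOI = 21.11 lb
Glass = batch − LOI = 154.7 − 21.11 = 133.6 lb

LOI loss = 21.11 lb; glass = 133.6 lb; yield = 86.36%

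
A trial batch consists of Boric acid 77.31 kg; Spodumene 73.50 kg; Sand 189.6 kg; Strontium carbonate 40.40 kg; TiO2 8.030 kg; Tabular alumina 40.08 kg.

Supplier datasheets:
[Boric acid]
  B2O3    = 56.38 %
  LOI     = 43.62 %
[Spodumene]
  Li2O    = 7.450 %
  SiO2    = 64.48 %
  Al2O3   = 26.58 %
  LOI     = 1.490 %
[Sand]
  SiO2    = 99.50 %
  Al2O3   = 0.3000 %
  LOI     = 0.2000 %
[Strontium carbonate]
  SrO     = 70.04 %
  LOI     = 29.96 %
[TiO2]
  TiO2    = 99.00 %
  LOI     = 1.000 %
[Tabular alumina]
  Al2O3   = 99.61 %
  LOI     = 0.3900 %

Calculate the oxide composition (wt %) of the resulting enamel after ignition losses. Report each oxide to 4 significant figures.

Glass mass = 381.4 kg (batch 428.9 − LOI 47.54).
Composition: Li2O 1.436%, SiO2 61.89%, TiO2 2.084%, B2O3 11.43%, SrO 7.419%, Al2O3 15.74%

Every computation maintains exact precision through every step — in-progress results are displayed with 4-significant-figure rounding at each printed step. A single rounding produces every reported value; the derived quantities (net glass mass, LOI, the six compositions, the yield, totals) are computed at full float precision from the weighed amounts on 381.4 kg of glass as set out in problem or answer.
Oxide-by-oxide delivered mass:
  Li2O: 73.50·0.07450 = 5.476 kg
  SiO2: 73.50·0.6448 + 189.6·0.9950 = 236.0 kg
  TiO2: 8.030·0.9900 = 7.950 kg
  B2O3: 77.31·0.5638 = 43.59 kg
  SrO: 40.40·0.7004 = 28.30 kg
  Al2O3: 73.50·0.2658 + 189.6·0.003000 + 40.08·0.9961 = 60.03 kg
LOI: 77.31·0.4362 + 73.50·0.01490 + 189.6·0.002000 + 40.40·0.2996 + 8.030·0.01000 + 40.08·0.003900 = 47.54 kg
Glass = total batch minus LOI = 428.9 − 47.54 = 381.4 kg (consistent with Σ oxide mass)
oxide / glass × 100 gives the wt %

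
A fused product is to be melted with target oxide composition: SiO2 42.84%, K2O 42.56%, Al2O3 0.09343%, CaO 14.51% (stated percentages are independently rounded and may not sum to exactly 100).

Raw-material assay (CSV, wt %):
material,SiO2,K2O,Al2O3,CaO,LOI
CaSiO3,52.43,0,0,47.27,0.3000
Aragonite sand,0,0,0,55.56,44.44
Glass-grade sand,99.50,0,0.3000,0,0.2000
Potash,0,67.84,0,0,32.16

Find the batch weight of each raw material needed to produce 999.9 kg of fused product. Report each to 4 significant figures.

Batch per 999.9 kg fused product:
  CaSiO3: 226.0 kg
  Aragonite sand: 68.82 kg
  Glass-grade sand: 311.4 kg
  Potash: 627.3 kg
Total batch = 1234 kg; LOI loss = 233.6 kg; yield = 81.06%

Intermediates are displayed rounded off to 4 significant digits as written — every computation maintains full precision at all times. Exactly one rounding is applied to every reported number. Derived quantities are re-derived at exact precision (the yield, the totals, the four compositions, LOI, net glass mass) from the weighed amounts per 999.9 kg of glass precisely as stated by the problem or answer text.
Oxide-by-oxide targets in 999.9 kg fused product:
  SiO2: 42.84% × 999.9 = 428.4 kg
  K2O: 42.56% × 999.9 = 425.6 kg
  Al2O3: 0.09343% × 999.9 = 0.9342 kg
  CaO: 14.51% × 999.9 = 145.1 kg
Mass-balance tally per oxide on the weights just shown, for the quoted basis mass (oxide sums agree with the targets within answer rounding):
  SiO2: 226.0·0.5243 + 311.4·0.9950 = 428.3 kg (target 428.4 kg)
  K2O: 627.3·0.6784 = 425.6 kg (target 425.6 kg)
  Al2O3: 311.4·0.003000 = 0.9342 kg (target 0.9342 kg)
  CaO: 226.0·0.4727 + 68.82·0.5556 = 145.1 kg (target 145.1 kg)
Glass-mass sanity pass: net batch after ignition = 999.9 kg (oxide target masses add up to 999.9 kg; versus the stated basis of 999.9 kg — any gap is answer rounding).
Total batch = Σ batch = 1234 kg; LOI loss = Σ batch·LOI = 233.6 kg; the yield ratio, glass ÷ batch: 81.06%.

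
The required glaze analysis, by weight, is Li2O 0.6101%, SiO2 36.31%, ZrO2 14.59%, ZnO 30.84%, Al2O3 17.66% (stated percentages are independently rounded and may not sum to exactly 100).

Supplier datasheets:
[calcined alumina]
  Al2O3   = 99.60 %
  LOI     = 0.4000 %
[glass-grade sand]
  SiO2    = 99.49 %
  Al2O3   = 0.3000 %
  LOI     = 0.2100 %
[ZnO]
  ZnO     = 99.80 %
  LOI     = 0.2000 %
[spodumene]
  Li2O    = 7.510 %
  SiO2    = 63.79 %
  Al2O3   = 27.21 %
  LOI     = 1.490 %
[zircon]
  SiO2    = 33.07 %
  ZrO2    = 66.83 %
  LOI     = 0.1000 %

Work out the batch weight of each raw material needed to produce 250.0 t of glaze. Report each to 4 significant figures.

Batch per 250.0 t glaze:
  calcined alumina: 38.60 t
  glass-grade sand: 60.08 t
  ZnO: 77.25 t
  spodumene: 20.31 t
  zircon: 54.58 t
Total batch = 250.8 t; LOI loss = 0.7923 t; yield = 99.68%

The working math maintains full float precision from first step to last; intermediates appear, rounded to 4 significant digits, alongside each step. Each reported value is rounded exactly once; all derived quantities, including net glass mass, ignition loss, the totals, the five compositions, yield, are recomputed starting from the weights on 250.0 t of glass in exact precision, exactly as shown in the problem or the answer.
Oxide-by-oxide targets in 250.0 t glaze:
  Li2O: 0.6101% × 250.0 = 1.525 t
  SiO2: 36.31% × 250.0 = 90.78 t
  ZrO2: 14.59% × 250.0 = 36.48 t
  ZnO: 30.84% × 250.0 = 77.10 t
  Al2O3: 17.66% × 250.0 = 44.15 t
Sums-versus-targets review per the reported batch figures, at the basis given (each sum matches its target mass within answer rounding):
  Li2O: 20.31·0.07510 = 1.525 t (target 1.525 t)
  SiO2: 60.08·0.9949 + 20.31·0.6379 + 54.58·0.3307 = 90.78 t (target 90.78 t)
  ZrO2: 54.58·0.6683 = 36.48 t (target 36.48 t)
  ZnO: 77.25·0.9980 = 77.10 t (target 77.10 t)
  Al2O3: 38.60·0.9960 + 60.08·0.003000 + 20.31·0.2721 = 44.15 t (target 44.15 t)
Glass-mass sanity pass: total charge less LOI = 250.0 t (summing oxide targets gives 250.0 t; stated basis 250.0 t — a pure rounding effect).
Adding the batch up: Σ batch = 250.8 t; LOI removed, Σ of batch·LOI: 0.7923 t; glass ÷ batch gives a yield of 99.68%.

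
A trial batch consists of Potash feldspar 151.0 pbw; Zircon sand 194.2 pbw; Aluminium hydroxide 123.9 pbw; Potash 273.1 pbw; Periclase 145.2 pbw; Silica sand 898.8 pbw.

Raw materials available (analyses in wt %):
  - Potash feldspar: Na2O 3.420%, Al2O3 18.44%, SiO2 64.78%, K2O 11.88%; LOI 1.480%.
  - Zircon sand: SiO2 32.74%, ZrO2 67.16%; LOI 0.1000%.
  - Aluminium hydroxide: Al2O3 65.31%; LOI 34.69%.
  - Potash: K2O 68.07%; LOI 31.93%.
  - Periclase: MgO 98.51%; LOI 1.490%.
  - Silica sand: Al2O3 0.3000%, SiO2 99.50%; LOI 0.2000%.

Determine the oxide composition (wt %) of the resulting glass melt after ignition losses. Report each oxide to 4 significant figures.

Glass mass = 1650 pbw (batch 1786 − LOI 136.6).
Composition: Na2O 0.3131%, Al2O3 6.757%, SiO2 64.00%, MgO 8.671%, K2O 12.36%, ZrO2 7.906%

Values along the way are displayed (rounded to 4 significant figures) alongside each step — all arithmetic maintains full precision at all times; every reported result carries a single rounding — the derived quantities, including the yield, totals, six oxide percentages, ignition loss, glass mass, are computed from the batch weights on 1650 pbw of glass at full float precision exactly as printed in either problem or answer.
Delivered oxide masses:
  Na2O: 151.0·0.03420 = 5.164 pbw
  Al2O3: 151.0·0.1844 + 123.9·0.6531 + 898.8·0.003000 = 111.5 pbw
  SiO2: 151.0·0.6478 + 194.2·0.3274 + 898.8·0.9950 = 1056 pbw
  MgO: 145.2·0.9851 = 143.0 pbw
  K2O: 151.0·0.1188 + 273.1·0.6807 = 203.8 pbw
  ZrO2: 194.2·0.6716 = 130.4 pbw
LOI: 151.0·0.01480 + 194.2·0.001000 + 123.9·0.3469 + 273.1·0.3193 + 145.2·0.01490 + 898.8·0.002000 = 136.6 pbw
The glass mass, total less LOI, = 1786 − 136.6 = 1650 pbw (consistent with Σ oxide mass)
wt %: oxide over glass, times 100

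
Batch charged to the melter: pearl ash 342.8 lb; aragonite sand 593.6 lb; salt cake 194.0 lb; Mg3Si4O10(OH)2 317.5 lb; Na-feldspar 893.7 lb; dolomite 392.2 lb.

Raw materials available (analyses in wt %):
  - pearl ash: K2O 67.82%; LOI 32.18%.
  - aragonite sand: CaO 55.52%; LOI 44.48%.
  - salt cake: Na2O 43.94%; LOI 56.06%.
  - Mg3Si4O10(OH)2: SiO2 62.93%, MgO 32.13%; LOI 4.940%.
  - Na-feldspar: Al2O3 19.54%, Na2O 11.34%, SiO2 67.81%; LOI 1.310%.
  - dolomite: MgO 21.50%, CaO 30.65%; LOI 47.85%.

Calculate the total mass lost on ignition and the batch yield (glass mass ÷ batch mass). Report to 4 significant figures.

LOI loss = 698.2 lb; glass = 2036 lb; yield = 74.46%

Values along the way are printed, rounded to 4 significant figures, in the working; every computation maintains exact precision at all times. Every reported number receives exactly one rounding — the derived quantities (six oxide percentages, ignition loss, the yield, net glass mass, the totals) are recomputed in exact precision starting from the weights for 2036 lb of glass, as written in the question or the answer.
Material-by-material LOI:
  pearl ash: 342.8 × 0.3218 = 110.3 lb
  aragonite sand: 593.6 × 0.4448 = 264.0 lb
  salt cake: 194.0 × 0.5606 = 108.8 lb
  Mg3Si4O10(OH)2: 317.5 × 0.04940 = 15.68 lb
  Na-feldspar: 893.7 × 0.01310 = 11.71 lb
  dolomite: 392.2 × 0.4785 = 187.7 lb
Total LOI = 698.2 lb
Glass = batch − LOI = 2734 − 698.2 = 2036 lb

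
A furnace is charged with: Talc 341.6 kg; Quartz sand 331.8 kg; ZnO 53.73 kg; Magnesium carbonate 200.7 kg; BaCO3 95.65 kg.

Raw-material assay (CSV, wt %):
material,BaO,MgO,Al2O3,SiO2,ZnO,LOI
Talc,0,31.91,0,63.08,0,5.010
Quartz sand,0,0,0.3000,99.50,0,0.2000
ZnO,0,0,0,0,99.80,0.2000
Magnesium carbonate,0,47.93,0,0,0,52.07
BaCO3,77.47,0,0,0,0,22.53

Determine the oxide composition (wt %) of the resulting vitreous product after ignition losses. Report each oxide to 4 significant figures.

All internal work maintains full precision throughout; the intermediate values are printed (rounded to four significant figures) in the working — every reported result undergoes a single rounding — the derived quantities (net glass mass, five oxide percentages, LOI, totals, the yield) are re-derived at full precision from the batch weights on 879.5 kg of glass, exactly as shown in the question or the answer.
Mass of each oxide from the mix:
  BaO: 95.65·0.7747 = 74.10 kg
  MgO: 341.6·0.3191 + 200.7·0.4793 = 205.2 kg
  Al2O3: 331.8·0.003000 = 0.9954 kg
  SiO2: 341.6·0.6308 + 331.8·0.9950 = 545.6 kg
  ZnO: 53.73·0.9980 = 53.62 kg
LOI: 341.6·0.05010 + 331.8·0.002000 + 53.73·0.002000 + 200.7·0.5207 + 95.65·0.2253 = 143.9 kg
batch − LOI leaves glass = 1023 − 143.9 = 879.5 kg (= Σ oxide masses)
wt %: oxide over glass, times 100

Glass mass = 879.5 kg (batch 1023 − LOI 143.9).
Composition: BaO 8.425%, MgO 23.33%, Al2O3 0.1132%, SiO2 62.03%, ZnO 6.097%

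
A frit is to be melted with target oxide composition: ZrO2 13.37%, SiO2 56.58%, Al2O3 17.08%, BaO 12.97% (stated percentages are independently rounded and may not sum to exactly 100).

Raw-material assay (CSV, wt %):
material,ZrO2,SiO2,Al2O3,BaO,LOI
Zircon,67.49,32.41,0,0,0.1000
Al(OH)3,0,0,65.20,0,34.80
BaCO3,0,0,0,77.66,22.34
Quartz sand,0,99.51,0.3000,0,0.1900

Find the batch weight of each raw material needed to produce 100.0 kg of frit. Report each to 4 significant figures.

Mid-chain values are printed, with 4-significant-digit rounding, across the worked steps — the working math holds full float precision through every step. Exactly one rounding is applied to each reported result. Derived quantities are carried in full float precision (four oxide percentages, the yield, glass mass, totals, LOI) starting from the weights for 100.0 kg of glass precisely as stated by problem or answer.
Target masses of each oxide per 100.0 kg frit:
  ZrO2: 13.37% × 100.0 = 13.37 kg
  SiO2: 56.58% × 100.0 = 56.58 kg
  Al2O3: 17.08% × 100.0 = 17.08 kg
  BaO: 12.97% × 100.0 = 12.97 kg
Per-oxide balance check working from each reported weight, under the basis named above (delivered sums recover each target exact up to rounding of places):
  ZrO2: 19.81·0.6749 = 13.37 kg (target 13.37 kg)
  SiO2: 19.81·0.3241 + 50.41·0.9951 = 56.58 kg (target 56.58 kg)
  Al2O3: 25.96·0.6520 + 50.41·0.003000 = 17.08 kg (target 17.08 kg)
  BaO: 16.70·0.7766 = 12.97 kg (target 12.97 kg)
Auditing the glass mass value: Σ batch − LOI loss = 100.0 kg (the targets, summed, come to 100.0 kg; stated basis 100.0 kg — gaps are rounding artifacts).
Adding the batch up: Σ batch = 112.9 kg; ignition loss, Σ(batch × LOI) = 12.88 kg; yield: glass divided by total = 88.59%.

Batch per 100.0 kg frit:
  Zircon: 19.81 kg
  Al(OH)3: 25.96 kg
  BaCO3: 16.70 kg
  Quartz sand: 50.41 kg
Total batch = 112.9 kg; LOI loss = 12.88 kg; yield = 88.59%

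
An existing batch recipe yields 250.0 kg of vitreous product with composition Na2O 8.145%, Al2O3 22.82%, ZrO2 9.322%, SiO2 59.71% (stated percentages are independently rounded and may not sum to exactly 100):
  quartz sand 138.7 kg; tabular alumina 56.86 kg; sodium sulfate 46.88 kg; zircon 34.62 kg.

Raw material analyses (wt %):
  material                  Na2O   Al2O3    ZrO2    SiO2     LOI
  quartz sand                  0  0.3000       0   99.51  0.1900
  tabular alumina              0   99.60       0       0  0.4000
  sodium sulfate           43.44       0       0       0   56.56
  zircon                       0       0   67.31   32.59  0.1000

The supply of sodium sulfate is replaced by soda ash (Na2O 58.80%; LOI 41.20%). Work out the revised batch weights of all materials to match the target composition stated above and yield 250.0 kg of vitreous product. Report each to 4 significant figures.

Revised batch per 250.0 kg vitreous product:
  quartz sand: 138.7 kg
  tabular alumina: 56.86 kg
  soda ash: 34.63 kg
  zircon: 34.62 kg
Total batch = 264.8 kg; LOI loss = 14.79 kg

Mid-chain values appear rounded to four significant figures between the steps — every computation holds full precision in every operation. A single rounding completes each reported number. The derived quantities (ignition loss, the yield, net glass mass, the totals, the four compositions) are recomputed from the batch weights per 250.0 kg of glass at full precision exactly as printed in the problem or answer text.
Per-oxide target masses for 250.0 kg vitreous product:
  Na2O: 8.145% × 250.0 = 20.36 kg
  Al2O3: 22.82% × 250.0 = 57.05 kg
  ZrO2: 9.322% × 250.0 = 23.30 kg
  SiO2: 59.71% × 250.0 = 149.3 kg
Mass-balance tally per oxide per the reported batch figures, against the basis in use (summed amounts equal target values once rounding is allowed for):
  Na2O: 34.63·0.5880 = 20.36 kg (target 20.36 kg)
  Al2O3: 138.7·0.003000 + 56.86·0.9960 = 57.05 kg (target 57.05 kg)
  ZrO2: 34.62·0.6731 = 23.30 kg (target 23.30 kg)
  SiO2: 138.7·0.9951 + 34.62·0.3259 = 149.3 kg (target 149.3 kg)
Glass-mass closure: whole batch net of LOI = 250.0 kg (targets for the oxides total 250.0 kg; basis as stated: 250.0 kg — differing by rounding only).
Summing the batch: Σ batch = 264.8 kg; LOI removed, Σ of batch·LOI: 14.79 kg; the yield ratio, glass ÷ batch: 94.41%.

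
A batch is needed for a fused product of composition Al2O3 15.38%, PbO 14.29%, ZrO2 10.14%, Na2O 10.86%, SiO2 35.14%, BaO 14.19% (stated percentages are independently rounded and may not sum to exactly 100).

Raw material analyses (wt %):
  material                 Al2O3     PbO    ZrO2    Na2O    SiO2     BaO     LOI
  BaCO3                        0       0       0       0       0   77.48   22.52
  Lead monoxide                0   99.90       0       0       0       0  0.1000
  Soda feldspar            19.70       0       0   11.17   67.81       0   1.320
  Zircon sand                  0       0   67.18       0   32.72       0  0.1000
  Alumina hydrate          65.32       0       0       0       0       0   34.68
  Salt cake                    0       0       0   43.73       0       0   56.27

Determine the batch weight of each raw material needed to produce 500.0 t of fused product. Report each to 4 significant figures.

Mid-chain values are printed, rounded to four significant digits, as written. All arithmetic carries full float precision in all steps; a single rounding finalizes every reported value. Derived quantities are re-derived in full precision (six oxide percentages, net glass mass, the totals, yield, ignition loss) from the weighed amounts on 500.0 t of glass, precisely as stated by the problem or answer text.
Target masses of each oxide per 500.0 t fused product:
  Al2O3: 15.38% × 500.0 = 76.90 t
  PbO: 14.29% × 500.0 = 71.45 t
  ZrO2: 10.14% × 500.0 = 50.70 t
  Na2O: 10.86% × 500.0 = 54.30 t
  SiO2: 35.14% × 500.0 = 175.7 t
  BaO: 14.19% × 500.0 = 70.95 t
Sums-versus-targets review applying the batch weights above, for the quoted basis mass (sums match the target masses inside rounding margins):
  Al2O3: 222.7·0.1970 + 50.57·0.6532 = 76.90 t (target 76.90 t)
  PbO: 71.52·0.9990 = 71.45 t (target 71.45 t)
  ZrO2: 75.47·0.6718 = 50.70 t (target 50.70 t)
  Na2O: 222.7·0.1117 + 67.29·0.4373 = 54.30 t (target 54.30 t)
  SiO2: 222.7·0.6781 + 75.47·0.3272 = 175.7 t (target 175.7 t)
  BaO: 91.57·0.7748 = 70.95 t (target 70.95 t)
Glass mass check: the batch minus its LOI: 500.0 t (targets for the oxides total 500.0 t; stated basis 500.0 t — a pure rounding effect).
Batch total: Σ batch = 579.1 t; LOI removed, Σ of batch·LOI: 79.11 t; yield: glass divided by total = 86.34%.

Batch per 500.0 t fused product:
  BaCO3: 91.57 t
  Lead monoxide: 71.52 t
  Soda feldspar: 222.7 t
  Zircon sand: 75.47 t
  Alumina hydrate: 50.57 t
  Salt cake: 67.29 t
Total batch = 579.1 t; LOI loss = 79.11 t; yield = 86.34%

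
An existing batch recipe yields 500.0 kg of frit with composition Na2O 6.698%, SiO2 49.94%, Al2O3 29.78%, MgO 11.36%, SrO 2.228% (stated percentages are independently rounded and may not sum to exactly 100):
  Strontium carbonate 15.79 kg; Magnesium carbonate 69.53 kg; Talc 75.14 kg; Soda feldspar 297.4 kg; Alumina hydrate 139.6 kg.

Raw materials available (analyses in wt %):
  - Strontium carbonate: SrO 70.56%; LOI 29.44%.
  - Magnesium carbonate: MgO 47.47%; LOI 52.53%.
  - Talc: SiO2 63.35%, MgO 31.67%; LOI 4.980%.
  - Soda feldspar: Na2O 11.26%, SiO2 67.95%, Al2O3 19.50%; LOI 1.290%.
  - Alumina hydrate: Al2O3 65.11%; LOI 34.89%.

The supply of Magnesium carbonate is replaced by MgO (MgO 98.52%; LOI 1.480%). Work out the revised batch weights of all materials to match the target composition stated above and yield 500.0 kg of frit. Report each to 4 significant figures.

Revised batch per 500.0 kg frit:
  Strontium carbonate: 15.79 kg
  MgO: 33.50 kg
  Talc: 75.14 kg
  Soda feldspar: 297.4 kg
  Alumina hydrate: 139.6 kg
Total batch = 561.4 kg; LOI loss = 61.43 kg

All internal work maintains full float precision at each step; intermediates are displayed rounded to four significant digits in the working — every reported figure receives exactly one rounding. All derived quantities are re-derived in full precision (five oxide percentages, net glass mass, yield, the totals, LOI) using the weight values per 500.0 kg of glass, precisely as stated by the problem or answer text.
The oxide mass targets at 500.0 kg frit:
  Na2O: 6.698% × 500.0 = 33.49 kg
  SiO2: 49.94% × 500.0 = 249.7 kg
  Al2O3: 29.78% × 500.0 = 148.9 kg
  MgO: 11.36% × 500.0 = 56.80 kg
  SrO: 2.228% × 500.0 = 11.14 kg
Oxide-by-oxide audit on the weights just shown, versus the basis set out (sum by sum, the targets are met within answer rounding):
  Na2O: 297.4·0.1126 = 33.49 kg (target 33.49 kg)
  SiO2: 75.14·0.6335 + 297.4·0.6795 = 249.7 kg (target 249.7 kg)
  Al2O3: 297.4·0.1950 + 139.6·0.6511 = 148.9 kg (target 148.9 kg)
  MgO: 33.50·0.9852 + 75.14·0.3167 = 56.80 kg (target 56.80 kg)
  SrO: 15.79·0.7056 = 11.14 kg (target 11.14 kg)
Glass-mass bookkeeping: the batch minus its LOI: 500.0 kg (targets for the oxides total 500.0 kg; stated basis 500.0 kg — a pure rounding effect).
Batch total: Σ batch = 561.4 kg; LOI removed, Σ of batch·LOI: 61.43 kg; yield: glass divided by total = 89.06%.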